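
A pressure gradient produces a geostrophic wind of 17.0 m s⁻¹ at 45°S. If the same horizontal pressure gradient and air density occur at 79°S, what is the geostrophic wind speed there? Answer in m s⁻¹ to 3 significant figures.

With the same pressure gradient and density, V_g ∝ 1/f ∝ 1/sin φ.
V₂ = V₁ · sin φ₁ / sin φ₂ = 17.0 × sin 45° / sin 79°
V₂ = 17.0 × 0.7071/0.9816 = 12.2 m s⁻¹

12.2 m s⁻¹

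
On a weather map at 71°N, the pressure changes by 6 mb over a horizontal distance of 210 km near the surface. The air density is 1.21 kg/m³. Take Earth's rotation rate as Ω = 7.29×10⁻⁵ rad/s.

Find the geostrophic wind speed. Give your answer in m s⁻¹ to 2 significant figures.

17 m s⁻¹

Coriolis parameter at 71°N:
f = 2Ω sin φ = 2 × 7.29×10⁻⁵ × sin 71° = 1.38×10⁻⁴ s⁻¹
Pressure gradient: |∂P/∂n| = 600 Pa / 210000 m = 2.86×10⁻³ Pa/m
Geostrophic balance (pressure-gradient force = Coriolis force):
V_g = (1/(fρ)) |∂P/∂n| = 2.86×10⁻³ / (1.38×10⁻⁴ × 1.21) = 17.1 m/s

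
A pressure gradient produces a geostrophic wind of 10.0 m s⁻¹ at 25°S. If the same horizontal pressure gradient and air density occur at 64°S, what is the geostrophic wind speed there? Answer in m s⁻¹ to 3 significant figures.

With the same pressure gradient and density, V_g ∝ 1/f ∝ 1/sin φ.
V₂ = V₁ · sin φ₁ / sin φ₂ = 10.0 × sin 25° / sin 64°
V₂ = 10.0 × 0.4226/0.8988 = 4.70 m s⁻¹

4.70 m s⁻¹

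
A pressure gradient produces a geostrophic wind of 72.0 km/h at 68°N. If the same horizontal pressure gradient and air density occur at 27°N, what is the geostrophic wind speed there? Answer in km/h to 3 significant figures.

147 km/h

With the same pressure gradient and density, V_g ∝ 1/f ∝ 1/sin φ.
V₂ = V₁ · sin φ₁ / sin φ₂ = 72.0 × sin 68° / sin 27°
V₂ = 72.0 × 0.9272/0.4540 = 147 km/h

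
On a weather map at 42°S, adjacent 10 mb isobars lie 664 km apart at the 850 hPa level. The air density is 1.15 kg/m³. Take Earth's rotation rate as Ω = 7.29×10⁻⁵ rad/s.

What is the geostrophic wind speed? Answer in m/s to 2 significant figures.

Coriolis parameter at 42°S:
f = 2Ω sin φ = 2 × 7.29×10⁻⁵ × sin 42° = 9.76×10⁻⁵ s⁻¹
Pressure gradient: |∂P/∂n| = 1000 Pa / 664000 m = 1.51×10⁻³ Pa/m
Geostrophic balance (pressure-gradient force = Coriolis force):
V_g = (1/(fρ)) |∂P/∂n| = 1.51×10⁻³ / (9.76×10⁻⁵ × 1.15) = 13.4 m/s

13 m/s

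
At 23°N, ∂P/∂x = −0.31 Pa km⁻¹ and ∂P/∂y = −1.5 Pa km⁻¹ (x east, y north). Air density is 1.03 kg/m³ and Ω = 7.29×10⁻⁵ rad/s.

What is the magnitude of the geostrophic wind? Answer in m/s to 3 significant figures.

26.1 m/s

Coriolis parameter at 23°N:
f = 2Ω sin φ = 2 × 7.29×10⁻⁵ × sin 23° = 5.70×10⁻⁵ s⁻¹
Component geostrophic relations (x east, y north):
u_g = −(1/(fρ)) ∂P/∂y,  v_g = (1/(fρ)) ∂P/∂x
u_g = −(−1.5×10⁻³)/(5.70×10⁻⁵ × 1.03) = 25.6 m/s;  v_g = (−0.31×10⁻³)/(5.70×10⁻⁵ × 1.03) = −5.28 m/s
|V_g| = √(u_g² + v_g²) = 26.1 m/s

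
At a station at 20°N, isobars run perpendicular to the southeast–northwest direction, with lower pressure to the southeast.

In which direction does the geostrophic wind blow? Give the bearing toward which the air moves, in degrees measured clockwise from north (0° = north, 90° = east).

The pressure-gradient force points toward the southeast (bearing 135°).
Geostrophic balance: in the Northern Hemisphere the Coriolis force deflects motion to the right, so the geostrophic wind blows 90° to the right of the pressure-gradient force (low pressure on the left).
Rotating 135° by 90° clockwise gives 225° — the wind blows toward the southwest.

225°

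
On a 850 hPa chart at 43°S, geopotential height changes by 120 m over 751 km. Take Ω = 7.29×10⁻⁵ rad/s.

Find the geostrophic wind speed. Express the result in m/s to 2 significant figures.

16 m/s

Coriolis parameter at 43°S:
f = 2Ω sin φ = 2 × 7.29×10⁻⁵ × sin 43° = 9.94×10⁻⁵ s⁻¹
Height gradient: |∂Z/∂n| = 120 m / 751000 m = 1.60×10⁻⁴
On a pressure surface, geostrophic balance gives V_g = (g/f)|∂Z/∂n|:
V_g = 9.81 × 1.60×10⁻⁴ / 9.94×10⁻⁵ = 15.8 m/s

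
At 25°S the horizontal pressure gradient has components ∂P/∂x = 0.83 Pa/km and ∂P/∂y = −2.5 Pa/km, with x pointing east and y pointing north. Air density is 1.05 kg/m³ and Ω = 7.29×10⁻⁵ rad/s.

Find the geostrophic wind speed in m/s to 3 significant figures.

40.7 m/s

Coriolis parameter at 25°S:
f = 2Ω sin φ = 2 × 7.29×10⁻⁵ × sin 25° = 6.16×10⁻⁵ s⁻¹
In the Southern Hemisphere f is negative: f = −6.16×10⁻⁵ s⁻¹.
Component geostrophic relations (x east, y north):
u_g = −(1/(fρ)) ∂P/∂y,  v_g = (1/(fρ)) ∂P/∂x
u_g = −(−2.5×10⁻³)/(−6.16×10⁻⁵ × 1.05) = −38.6 m/s;  v_g = (0.83×10⁻³)/(−6.16×10⁻⁵ × 1.05) = −12.8 m/s
|V_g| = √(u_g² + v_g²) = 40.7 m/s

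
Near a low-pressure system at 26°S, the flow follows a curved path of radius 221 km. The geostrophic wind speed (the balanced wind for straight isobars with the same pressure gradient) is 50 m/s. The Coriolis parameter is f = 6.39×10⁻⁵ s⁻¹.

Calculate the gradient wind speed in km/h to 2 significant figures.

Around a low, centrifugal force acts outward with Coriolis, so pressure-gradient force balances both:
(1/ρ)|∂P/∂n| = fV + V²/R  →  V² + fR·V − fR·V_g = 0
With fR = 6.39×10⁻⁵ × 221×10³ m = 14.1 m/s:
V = [−fR + √((fR)² + 4 fR V_g)]/2 = [−14.1 + √(14.1² + 4×14.1×50)]/2 = 20.4 m/s
Subgeostrophic (V < V_g = 50 m/s), as expected around a low.
Converting: 20.4 m/s × 3.6 = 74 km/h

74 km/h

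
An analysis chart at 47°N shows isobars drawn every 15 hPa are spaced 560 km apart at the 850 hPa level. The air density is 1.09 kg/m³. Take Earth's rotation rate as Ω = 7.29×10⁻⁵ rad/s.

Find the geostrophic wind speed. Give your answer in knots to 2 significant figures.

Coriolis parameter at 47°N:
f = 2Ω sin φ = 2 × 7.29×10⁻⁵ × sin 47° = 1.07×10⁻⁴ s⁻¹
Pressure gradient: |∂P/∂n| = 1500 Pa / 560000 m = 2.68×10⁻³ Pa/m
Geostrophic balance (pressure-gradient force = Coriolis force):
V_g = (1/(fρ)) |∂P/∂n| = 2.68×10⁻³ / (1.07×10⁻⁴ × 1.09) = 23.0 m/s
Converting: 23.0 m/s × 1.944 = 45 knots

45 knots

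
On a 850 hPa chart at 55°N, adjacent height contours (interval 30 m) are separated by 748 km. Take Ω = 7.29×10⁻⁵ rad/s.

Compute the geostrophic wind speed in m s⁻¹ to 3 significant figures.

3.29 m s⁻¹

Coriolis parameter at 55°N:
f = 2Ω sin φ = 2 × 7.29×10⁻⁵ × sin 55° = 1.19×10⁻⁴ s⁻¹
Height gradient: |∂Z/∂n| = 30 m / 748000 m = 4.01×10⁻⁵
On a pressure surface, geostrophic balance gives V_g = (g/f)|∂Z/∂n|:
V_g = 9.81 × 4.01×10⁻⁵ / 1.19×10⁻⁴ = 3.29 m/s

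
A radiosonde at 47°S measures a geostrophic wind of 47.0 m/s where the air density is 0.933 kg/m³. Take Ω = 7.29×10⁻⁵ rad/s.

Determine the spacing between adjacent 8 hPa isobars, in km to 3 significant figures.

171 km

Coriolis parameter at 47°S:
f = 2Ω sin φ = 2 × 7.29×10⁻⁵ × sin 47° = 1.07×10⁻⁴ s⁻¹
Geostrophic balance rearranged: |∂P/∂n| = f ρ V_g
|∂P/∂n| = 1.07×10⁻⁴ × 0.933 × 47.0 = 4.68×10⁻³ Pa/m
Isobar spacing: Δn = ΔP/|∂P/∂n| = 800 Pa / 4.68×10⁻³ Pa/m = 171090 m ≈ 171 km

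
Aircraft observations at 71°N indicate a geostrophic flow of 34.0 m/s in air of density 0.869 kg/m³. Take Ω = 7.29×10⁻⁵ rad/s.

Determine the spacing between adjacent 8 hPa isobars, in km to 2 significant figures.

200 km

Coriolis parameter at 71°N:
f = 2Ω sin φ = 2 × 7.29×10⁻⁵ × sin 71° = 1.38×10⁻⁴ s⁻¹
Geostrophic balance rearranged: |∂P/∂n| = f ρ V_g
|∂P/∂n| = 1.38×10⁻⁴ × 0.869 × 34.0 = 4.07×10⁻³ Pa/m
Isobar spacing: Δn = ΔP/|∂P/∂n| = 800 Pa / 4.07×10⁻³ Pa/m = 196410 m ≈ 200 km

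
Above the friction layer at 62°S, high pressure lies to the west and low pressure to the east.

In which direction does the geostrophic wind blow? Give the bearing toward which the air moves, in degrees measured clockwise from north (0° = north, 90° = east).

The pressure-gradient force points toward the east (bearing 090°).
Geostrophic balance: in the Southern Hemisphere the Coriolis force deflects motion to the left, so the geostrophic wind blows 90° to the left of the pressure-gradient force (low pressure on the right).
Rotating 090° by 90° counterclockwise gives 000° — the wind blows toward the north.

000°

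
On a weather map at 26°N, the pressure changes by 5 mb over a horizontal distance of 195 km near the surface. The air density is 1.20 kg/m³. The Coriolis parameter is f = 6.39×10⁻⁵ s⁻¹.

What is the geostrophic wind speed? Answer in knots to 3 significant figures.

Pressure gradient: |∂P/∂n| = 500 Pa / 195000 m = 2.56×10⁻³ Pa/m
Geostrophic balance (pressure-gradient force = Coriolis force):
V_g = (1/(fρ)) |∂P/∂n| = 2.56×10⁻³ / (6.39×10⁻⁵ × 1.20) = 33.4 m/s
Converting: 33.4 m/s × 1.944 = 65.0 knots

65.0 knots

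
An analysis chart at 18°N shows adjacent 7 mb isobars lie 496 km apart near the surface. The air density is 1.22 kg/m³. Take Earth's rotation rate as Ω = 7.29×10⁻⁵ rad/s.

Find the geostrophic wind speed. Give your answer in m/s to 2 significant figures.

26 m/s

Coriolis parameter at 18°N:
f = 2Ω sin φ = 2 × 7.29×10⁻⁵ × sin 18° = 4.51×10⁻⁵ s⁻¹
Pressure gradient: |∂P/∂n| = 700 Pa / 496000 m = 1.41×10⁻³ Pa/m
Geostrophic balance (pressure-gradient force = Coriolis force):
V_g = (1/(fρ)) |∂P/∂n| = 1.41×10⁻³ / (4.51×10⁻⁵ × 1.22) = 25.7 m/s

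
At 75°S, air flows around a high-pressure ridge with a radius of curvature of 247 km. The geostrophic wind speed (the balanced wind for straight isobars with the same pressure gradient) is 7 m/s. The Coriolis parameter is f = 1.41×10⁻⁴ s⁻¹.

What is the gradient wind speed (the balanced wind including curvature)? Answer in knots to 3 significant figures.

Around a high, pressure-gradient force acts outward with centrifugal, so Coriolis balances both:
fV = (1/ρ)|∂P/∂n| + V²/R  →  V² − fR·V + fR·V_g = 0
With fR = 1.41×10⁻⁴ × 247×10³ m = 34.8 m/s:
V = [fR − √((fR)² − 4 fR V_g)]/2 = [34.8 − √(34.8² − 4×34.8×7)]/2 = 9.7 m/s
Supergeostrophic (V > V_g = 7 m/s), as expected around a high.
Converting: 9.7 m/s × 1.944 = 18.9 knots

18.9 knots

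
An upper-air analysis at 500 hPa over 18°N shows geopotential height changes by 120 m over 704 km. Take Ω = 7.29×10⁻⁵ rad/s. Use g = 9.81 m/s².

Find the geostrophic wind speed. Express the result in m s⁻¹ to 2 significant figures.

Coriolis parameter at 18°N:
f = 2Ω sin φ = 2 × 7.29×10⁻⁵ × sin 18° = 4.51×10⁻⁵ s⁻¹
Height gradient: |∂Z/∂n| = 120 m / 704000 m = 1.70×10⁻⁴
On a pressure surface, geostrophic balance gives V_g = (g/f)|∂Z/∂n|:
V_g = 9.81 × 1.70×10⁻⁴ / 4.51×10⁻⁵ = 37.1 m/s

37 m s⁻¹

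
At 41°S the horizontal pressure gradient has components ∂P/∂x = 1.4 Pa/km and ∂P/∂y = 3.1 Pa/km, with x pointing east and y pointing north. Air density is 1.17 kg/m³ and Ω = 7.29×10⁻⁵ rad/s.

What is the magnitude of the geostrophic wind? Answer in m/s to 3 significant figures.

Coriolis parameter at 41°S:
f = 2Ω sin φ = 2 × 7.29×10⁻⁵ × sin 41° = 9.57×10⁻⁵ s⁻¹
In the Southern Hemisphere f is negative: f = −9.57×10⁻⁵ s⁻¹.
Component geostrophic relations (x east, y north):
u_g = −(1/(fρ)) ∂P/∂y,  v_g = (1/(fρ)) ∂P/∂x
u_g = −(3.1×10⁻³)/(−9.57×10⁻⁵ × 1.17) = 27.7 m/s;  v_g = (1.4×10⁻³)/(−9.57×10⁻⁵ × 1.17) = −12.5 m/s
|V_g| = √(u_g² + v_g²) = 30.4 m/s

30.4 m/s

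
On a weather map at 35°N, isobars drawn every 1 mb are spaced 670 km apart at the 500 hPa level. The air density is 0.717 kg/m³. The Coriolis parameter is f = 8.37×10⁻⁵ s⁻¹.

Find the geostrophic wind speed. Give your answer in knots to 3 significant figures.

Pressure gradient: |∂P/∂n| = 100 Pa / 670000 m = 1.49×10⁻⁴ Pa/m
Geostrophic balance (pressure-gradient force = Coriolis force):
V_g = (1/(fρ)) |∂P/∂n| = 1.49×10⁻⁴ / (8.37×10⁻⁵ × 0.717) = 2.49 m/s
Converting: 2.49 m/s × 1.944 = 4.83 knots

4.83 knots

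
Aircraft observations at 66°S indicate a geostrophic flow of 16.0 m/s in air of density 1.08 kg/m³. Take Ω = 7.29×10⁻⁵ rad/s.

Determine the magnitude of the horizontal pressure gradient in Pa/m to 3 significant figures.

2.30×10⁻³ Pa/m

Coriolis parameter at 66°S:
f = 2Ω sin φ = 2 × 7.29×10⁻⁵ × sin 66° = 1.33×10⁻⁴ s⁻¹
Geostrophic balance rearranged: |∂P/∂n| = f ρ V_g
|∂P/∂n| = 1.33×10⁻⁴ × 1.08 × 16.0 = 2.30×10⁻³ Pa/m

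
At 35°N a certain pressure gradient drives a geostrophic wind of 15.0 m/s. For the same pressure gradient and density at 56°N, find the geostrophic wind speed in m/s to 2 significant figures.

10 m/s

With the same pressure gradient and density, V_g ∝ 1/f ∝ 1/sin φ.
V₂ = V₁ · sin φ₁ / sin φ₂ = 15.0 × sin 35° / sin 56°
V₂ = 15.0 × 0.5736/0.8290 = 10 m/s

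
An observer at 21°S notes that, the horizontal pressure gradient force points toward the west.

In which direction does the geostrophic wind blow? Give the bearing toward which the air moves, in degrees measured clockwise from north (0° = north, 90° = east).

The pressure-gradient force points toward the west (bearing 270°).
Geostrophic balance: in the Southern Hemisphere the Coriolis force deflects motion to the left, so the geostrophic wind blows 90° to the left of the pressure-gradient force (low pressure on the right).
Rotating 270° by 90° counterclockwise gives 180° — the wind blows toward the south.

180°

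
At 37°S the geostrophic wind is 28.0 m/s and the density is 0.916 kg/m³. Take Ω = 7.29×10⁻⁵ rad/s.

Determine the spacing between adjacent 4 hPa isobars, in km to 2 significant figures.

180 km

Coriolis parameter at 37°S:
f = 2Ω sin φ = 2 × 7.29×10⁻⁵ × sin 37° = 8.77×10⁻⁵ s⁻¹
Geostrophic balance rearranged: |∂P/∂n| = f ρ V_g
|∂P/∂n| = 8.77×10⁻⁵ × 0.916 × 28.0 = 2.25×10⁻³ Pa/m
Isobar spacing: Δn = ΔP/|∂P/∂n| = 400 Pa / 2.25×10⁻³ Pa/m = 177740 m ≈ 180 km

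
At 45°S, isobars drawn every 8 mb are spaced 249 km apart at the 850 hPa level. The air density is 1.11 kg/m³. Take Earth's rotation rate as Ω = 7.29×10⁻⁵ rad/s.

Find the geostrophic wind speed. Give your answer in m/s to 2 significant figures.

Coriolis parameter at 45°S:
f = 2Ω sin φ = 2 × 7.29×10⁻⁵ × sin 45° = 1.03×10⁻⁴ s⁻¹
Pressure gradient: |∂P/∂n| = 800 Pa / 249000 m = 3.21×10⁻³ Pa/m
Geostrophic balance (pressure-gradient force = Coriolis force):
V_g = (1/(fρ)) |∂P/∂n| = 3.21×10⁻³ / (1.03×10⁻⁴ × 1.11) = 28.1 m/s

28 m/s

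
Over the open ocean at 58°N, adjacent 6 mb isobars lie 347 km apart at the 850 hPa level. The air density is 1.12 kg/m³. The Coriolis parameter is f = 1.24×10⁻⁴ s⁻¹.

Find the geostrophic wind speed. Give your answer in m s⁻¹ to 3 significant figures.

Pressure gradient: |∂P/∂n| = 600 Pa / 347000 m = 1.73×10⁻³ Pa/m
Geostrophic balance (pressure-gradient force = Coriolis force):
V_g = (1/(fρ)) |∂P/∂n| = 1.73×10⁻³ / (1.24×10⁻⁴ × 1.12) = 12.5 m/s

12.5 m s⁻¹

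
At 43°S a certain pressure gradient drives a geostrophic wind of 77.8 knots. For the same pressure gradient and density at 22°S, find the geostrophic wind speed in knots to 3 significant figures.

With the same pressure gradient and density, V_g ∝ 1/f ∝ 1/sin φ.
V₂ = V₁ · sin φ₁ / sin φ₂ = 77.8 × sin 43° / sin 22°
V₂ = 77.8 × 0.6820/0.3746 = 142 knots

142 knots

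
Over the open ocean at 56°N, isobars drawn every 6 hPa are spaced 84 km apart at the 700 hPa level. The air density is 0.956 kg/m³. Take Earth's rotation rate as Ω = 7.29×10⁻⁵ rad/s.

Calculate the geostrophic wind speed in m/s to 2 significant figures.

62 m/s

Coriolis parameter at 56°N:
f = 2Ω sin φ = 2 × 7.29×10⁻⁵ × sin 56° = 1.21×10⁻⁴ s⁻¹
Pressure gradient: |∂P/∂n| = 600 Pa / 84000 m = 7.14×10⁻³ Pa/m
Geostrophic balance (pressure-gradient force = Coriolis force):
V_g = (1/(fρ)) |∂P/∂n| = 7.14×10⁻³ / (1.21×10⁻⁴ × 0.956) = 61.8 m/s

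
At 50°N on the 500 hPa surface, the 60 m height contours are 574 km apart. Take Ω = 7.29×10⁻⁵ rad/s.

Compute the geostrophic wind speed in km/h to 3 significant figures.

Coriolis parameter at 50°N:
f = 2Ω sin φ = 2 × 7.29×10⁻⁵ × sin 50° = 1.12×10⁻⁴ s⁻¹
Height gradient: |∂Z/∂n| = 60 m / 574000 m = 1.05×10⁻⁴
On a pressure surface, geostrophic balance gives V_g = (g/f)|∂Z/∂n|:
V_g = 9.81 × 1.05×10⁻⁴ / 1.12×10⁻⁴ = 9.18 m/s
Converting: 9.18 m/s × 3.6 = 33.1 km/h

33.1 km/h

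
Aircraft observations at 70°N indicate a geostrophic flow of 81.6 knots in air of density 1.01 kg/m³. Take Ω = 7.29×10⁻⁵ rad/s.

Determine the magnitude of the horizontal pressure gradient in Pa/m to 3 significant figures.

5.81×10⁻³ Pa/m

Coriolis parameter at 70°N:
f = 2Ω sin φ = 2 × 7.29×10⁻⁵ × sin 70° = 1.37×10⁻⁴ s⁻¹
Wind speed in SI: 81.6 knots = 42.0 m/s
Geostrophic balance rearranged: |∂P/∂n| = f ρ V_g
|∂P/∂n| = 1.37×10⁻⁴ × 1.01 × 42.0 = 5.81×10⁻³ Pa/m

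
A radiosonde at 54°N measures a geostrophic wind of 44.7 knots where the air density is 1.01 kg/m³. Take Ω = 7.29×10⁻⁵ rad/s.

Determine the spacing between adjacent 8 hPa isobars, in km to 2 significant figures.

Coriolis parameter at 54°N:
f = 2Ω sin φ = 2 × 7.29×10⁻⁵ × sin 54° = 1.18×10⁻⁴ s⁻¹
Wind speed in SI: 44.7 knots = 23.0 m/s
Geostrophic balance rearranged: |∂P/∂n| = f ρ V_g
|∂P/∂n| = 1.18×10⁻⁴ × 1.01 × 23.0 = 2.74×10⁻³ Pa/m
Isobar spacing: Δn = ΔP/|∂P/∂n| = 800 Pa / 2.74×10⁻³ Pa/m = 292017 m ≈ 290 km

290 km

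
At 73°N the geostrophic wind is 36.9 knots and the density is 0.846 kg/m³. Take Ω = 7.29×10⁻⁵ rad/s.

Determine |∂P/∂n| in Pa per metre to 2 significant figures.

2.2×10⁻³ Pa/m

Coriolis parameter at 73°N:
f = 2Ω sin φ = 2 × 7.29×10⁻⁵ × sin 73° = 1.39×10⁻⁴ s⁻¹
Wind speed in SI: 36.9 knots = 19.0 m/s
Geostrophic balance rearranged: |∂P/∂n| = f ρ V_g
|∂P/∂n| = 1.39×10⁻⁴ × 0.846 × 19.0 = 2.24×10⁻³ Pa/m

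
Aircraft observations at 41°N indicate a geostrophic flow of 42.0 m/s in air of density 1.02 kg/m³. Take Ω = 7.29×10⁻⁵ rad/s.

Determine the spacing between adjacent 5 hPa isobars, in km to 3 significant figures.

Coriolis parameter at 41°N:
f = 2Ω sin φ = 2 × 7.29×10⁻⁵ × sin 41° = 9.57×10⁻⁵ s⁻¹
Geostrophic balance rearranged: |∂P/∂n| = f ρ V_g
|∂P/∂n| = 9.57×10⁻⁵ × 1.02 × 42.0 = 4.10×10⁻³ Pa/m
Isobar spacing: Δn = ΔP/|∂P/∂n| = 500 Pa / 4.10×10⁻³ Pa/m = 122017 m ≈ 122 km

122 km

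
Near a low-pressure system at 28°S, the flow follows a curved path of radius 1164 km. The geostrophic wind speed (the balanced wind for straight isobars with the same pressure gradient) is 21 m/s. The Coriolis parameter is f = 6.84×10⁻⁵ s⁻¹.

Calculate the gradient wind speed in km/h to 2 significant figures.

Around a low, centrifugal force acts outward with Coriolis, so pressure-gradient force balances both:
(1/ρ)|∂P/∂n| = fV + V²/R  →  V² + fR·V − fR·V_g = 0
With fR = 6.84×10⁻⁵ × 1164×10³ m = 79.6 m/s:
V = [−fR + √((fR)² + 4 fR V_g)]/2 = [−79.6 + √(79.6² + 4×79.6×21)]/2 = 17.3 m/s
Subgeostrophic (V < V_g = 21 m/s), as expected around a low.
Converting: 17.3 m/s × 3.6 = 62 km/h

62 km/h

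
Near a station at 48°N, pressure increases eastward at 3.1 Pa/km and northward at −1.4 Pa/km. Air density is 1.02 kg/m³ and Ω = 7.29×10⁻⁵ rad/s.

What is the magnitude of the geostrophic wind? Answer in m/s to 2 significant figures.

Coriolis parameter at 48°N:
f = 2Ω sin φ = 2 × 7.29×10⁻⁵ × sin 48° = 1.08×10⁻⁴ s⁻¹
Component geostrophic relations (x east, y north):
u_g = −(1/(fρ)) ∂P/∂y,  v_g = (1/(fρ)) ∂P/∂x
u_g = −(−1.4×10⁻³)/(1.08×10⁻⁴ × 1.02) = 12.7 m/s;  v_g = (3.1×10⁻³)/(1.08×10⁻⁴ × 1.02) = 28.0 m/s
|V_g| = √(u_g² + v_g²) = 30.8 m/s

31 m/s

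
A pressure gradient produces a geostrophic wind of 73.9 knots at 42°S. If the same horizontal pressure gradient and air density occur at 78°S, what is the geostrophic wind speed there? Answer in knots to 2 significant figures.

With the same pressure gradient and density, V_g ∝ 1/f ∝ 1/sin φ.
V₂ = V₁ · sin φ₁ / sin φ₂ = 73.9 × sin 42° / sin 78°
V₂ = 73.9 × 0.6691/0.9781 = 51 knots

51 knots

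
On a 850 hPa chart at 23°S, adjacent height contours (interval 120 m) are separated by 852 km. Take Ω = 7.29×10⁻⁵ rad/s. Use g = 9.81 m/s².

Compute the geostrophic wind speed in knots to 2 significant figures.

47 knots

Coriolis parameter at 23°S:
f = 2Ω sin φ = 2 × 7.29×10⁻⁵ × sin 23° = 5.70×10⁻⁵ s⁻¹
Height gradient: |∂Z/∂n| = 120 m / 852000 m = 1.41×10⁻⁴
On a pressure surface, geostrophic balance gives V_g = (g/f)|∂Z/∂n|:
V_g = 9.81 × 1.41×10⁻⁴ / 5.70×10⁻⁵ = 24.3 m/s
Converting: 24.3 m/s × 1.944 = 47 knots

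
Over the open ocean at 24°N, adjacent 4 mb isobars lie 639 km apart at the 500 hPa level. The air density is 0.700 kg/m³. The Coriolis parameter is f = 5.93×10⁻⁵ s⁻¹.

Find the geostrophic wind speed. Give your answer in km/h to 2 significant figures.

Pressure gradient: |∂P/∂n| = 400 Pa / 639000 m = 6.26×10⁻⁴ Pa/m
Geostrophic balance (pressure-gradient force = Coriolis force):
V_g = (1/(fρ)) |∂P/∂n| = 6.26×10⁻⁴ / (5.93×10⁻⁵ × 0.700) = 15.1 m/s
Converting: 15.1 m/s × 3.6 = 54 km/h

54 km/h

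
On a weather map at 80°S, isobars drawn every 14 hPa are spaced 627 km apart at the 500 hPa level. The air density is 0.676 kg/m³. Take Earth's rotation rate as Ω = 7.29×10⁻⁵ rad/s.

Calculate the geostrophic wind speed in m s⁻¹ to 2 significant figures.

23 m s⁻¹

Coriolis parameter at 80°S:
f = 2Ω sin φ = 2 × 7.29×10⁻⁵ × sin 80° = 1.44×10⁻⁴ s⁻¹
Pressure gradient: |∂P/∂n| = 1400 Pa / 627000 m = 2.23×10⁻³ Pa/m
Geostrophic balance (pressure-gradient force = Coriolis force):
V_g = (1/(fρ)) |∂P/∂n| = 2.23×10⁻³ / (1.44×10⁻⁴ × 0.676) = 23.0 m/s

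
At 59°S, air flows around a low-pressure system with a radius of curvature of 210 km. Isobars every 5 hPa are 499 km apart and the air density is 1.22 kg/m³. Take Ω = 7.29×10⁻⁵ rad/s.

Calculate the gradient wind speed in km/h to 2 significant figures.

Coriolis parameter at 59°S:
f = 2Ω sin φ = 2 × 7.29×10⁻⁵ × sin 59° = 1.25×10⁻⁴ s⁻¹
Pressure gradient: |∂P/∂n| = 500 Pa / 499000 m = 1.00×10⁻³ Pa/m
Geostrophic speed: V_g = |∂P/∂n|/(fρ) = 1.00×10⁻³/(1.25×10⁻⁴ × 1.22) = 6.57 m/s
Around a low, centrifugal force acts outward with Coriolis, so pressure-gradient force balances both:
(1/ρ)|∂P/∂n| = fV + V²/R  →  V² + fR·V − fR·V_g = 0
With fR = 1.25×10⁻⁴ × 210×10³ m = 26.2 m/s:
V = [−fR + √((fR)² + 4 fR V_g)]/2 = [−26.2 + √(26.2² + 4×26.2×6.57)]/2 = 5.44 m/s
Subgeostrophic (V < V_g = 6.57 m/s), as expected around a low.
Converting: 5.44 m/s × 3.6 = 20 km/h

20 km/h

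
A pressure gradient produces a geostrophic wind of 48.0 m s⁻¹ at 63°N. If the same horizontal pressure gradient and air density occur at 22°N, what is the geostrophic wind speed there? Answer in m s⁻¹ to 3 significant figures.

114 m s⁻¹

With the same pressure gradient and density, V_g ∝ 1/f ∝ 1/sin φ.
V₂ = V₁ · sin φ₁ / sin φ₂ = 48.0 × sin 63° / sin 22°
V₂ = 48.0 × 0.8910/0.3746 = 114 m s⁻¹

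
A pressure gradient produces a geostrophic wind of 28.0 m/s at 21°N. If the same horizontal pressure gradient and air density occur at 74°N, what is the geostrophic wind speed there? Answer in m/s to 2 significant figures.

With the same pressure gradient and density, V_g ∝ 1/f ∝ 1/sin φ.
V₂ = V₁ · sin φ₁ / sin φ₂ = 28.0 × sin 21° / sin 74°
V₂ = 28.0 × 0.3584/0.9613 = 10 m/s

10 m/s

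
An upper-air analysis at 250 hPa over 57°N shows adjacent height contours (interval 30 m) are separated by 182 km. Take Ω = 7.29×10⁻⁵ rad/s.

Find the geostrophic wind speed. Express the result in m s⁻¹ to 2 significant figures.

Coriolis parameter at 57°N:
f = 2Ω sin φ = 2 × 7.29×10⁻⁵ × sin 57° = 1.22×10⁻⁴ s⁻¹
Height gradient: |∂Z/∂n| = 30 m / 182000 m = 1.65×10⁻⁴
On a pressure surface, geostrophic balance gives V_g = (g/f)|∂Z/∂n|:
V_g = 9.81 × 1.65×10⁻⁴ / 1.22×10⁻⁴ = 13.2 m/s

13 m s⁻¹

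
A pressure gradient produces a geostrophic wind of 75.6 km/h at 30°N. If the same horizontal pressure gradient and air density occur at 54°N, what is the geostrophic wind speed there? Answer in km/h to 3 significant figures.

With the same pressure gradient and density, V_g ∝ 1/f ∝ 1/sin φ.
V₂ = V₁ · sin φ₁ / sin φ₂ = 75.6 × sin 30° / sin 54°
V₂ = 75.6 × 0.5000/0.8090 = 46.7 km/h

46.7 km/h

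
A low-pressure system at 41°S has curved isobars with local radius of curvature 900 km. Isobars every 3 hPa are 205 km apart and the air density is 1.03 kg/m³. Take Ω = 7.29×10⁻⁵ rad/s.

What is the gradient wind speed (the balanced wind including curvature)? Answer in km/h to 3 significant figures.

Coriolis parameter at 41°S:
f = 2Ω sin φ = 2 × 7.29×10⁻⁵ × sin 41° = 9.57×10⁻⁵ s⁻¹
Pressure gradient: |∂P/∂n| = 300 Pa / 205000 m = 1.46×10⁻³ Pa/m
Geostrophic speed: V_g = |∂P/∂n|/(fρ) = 1.46×10⁻³/(9.57×10⁻⁵ × 1.03) = 14.9 m/s
Around a low, centrifugal force acts outward with Coriolis, so pressure-gradient force balances both:
(1/ρ)|∂P/∂n| = fV + V²/R  →  V² + fR·V − fR·V_g = 0
With fR = 9.57×10⁻⁵ × 900×10³ m = 86.1 m/s:
V = [−fR + √((fR)² + 4 fR V_g)]/2 = [−86.1 + √(86.1² + 4×86.1×14.9)]/2 = 12.9 m/s
Subgeostrophic (V < V_g = 14.9 m/s), as expected around a low.
Converting: 12.9 m/s × 3.6 = 46.5 km/h

46.5 km/h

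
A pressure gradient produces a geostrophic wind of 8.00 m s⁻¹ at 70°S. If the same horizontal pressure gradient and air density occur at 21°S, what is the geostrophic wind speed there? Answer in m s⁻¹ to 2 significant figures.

21 m s⁻¹

With the same pressure gradient and density, V_g ∝ 1/f ∝ 1/sin φ.
V₂ = V₁ · sin φ₁ / sin φ₂ = 8.00 × sin 70° / sin 21°
V₂ = 8.00 × 0.9397/0.3584 = 21 m s⁻¹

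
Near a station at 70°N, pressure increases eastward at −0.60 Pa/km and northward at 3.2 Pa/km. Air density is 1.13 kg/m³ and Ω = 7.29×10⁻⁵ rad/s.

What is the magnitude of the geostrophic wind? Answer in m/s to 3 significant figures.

21.0 m/s

Coriolis parameter at 70°N:
f = 2Ω sin φ = 2 × 7.29×10⁻⁵ × sin 70° = 1.37×10⁻⁴ s⁻¹
Component geostrophic relations (x east, y north):
u_g = −(1/(fρ)) ∂P/∂y,  v_g = (1/(fρ)) ∂P/∂x
u_g = −(3.2×10⁻³)/(1.37×10⁻⁴ × 1.13) = −20.7 m/s;  v_g = (−0.60×10⁻³)/(1.37×10⁻⁴ × 1.13) = −3.88 m/s
|V_g| = √(u_g² + v_g²) = 21.0 m/s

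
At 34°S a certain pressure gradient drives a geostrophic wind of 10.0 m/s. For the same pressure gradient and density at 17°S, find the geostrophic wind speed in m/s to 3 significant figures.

With the same pressure gradient and density, V_g ∝ 1/f ∝ 1/sin φ.
V₂ = V₁ · sin φ₁ / sin φ₂ = 10.0 × sin 34° / sin 17°
V₂ = 10.0 × 0.5592/0.2924 = 19.1 m/s

19.1 m/s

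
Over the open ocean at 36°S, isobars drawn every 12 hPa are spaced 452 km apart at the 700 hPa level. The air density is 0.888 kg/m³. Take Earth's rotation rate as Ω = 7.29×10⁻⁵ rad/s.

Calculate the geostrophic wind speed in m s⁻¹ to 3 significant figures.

34.9 m s⁻¹

Coriolis parameter at 36°S:
f = 2Ω sin φ = 2 × 7.29×10⁻⁵ × sin 36° = 8.57×10⁻⁵ s⁻¹
Pressure gradient: |∂P/∂n| = 1200 Pa / 452000 m = 2.65×10⁻³ Pa/m
Geostrophic balance (pressure-gradient force = Coriolis force):
V_g = (1/(fρ)) |∂P/∂n| = 2.65×10⁻³ / (8.57×10⁻⁵ × 0.888) = 34.9 m/s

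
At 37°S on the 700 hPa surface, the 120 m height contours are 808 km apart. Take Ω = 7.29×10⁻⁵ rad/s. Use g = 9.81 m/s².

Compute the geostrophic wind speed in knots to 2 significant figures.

32 knots

Coriolis parameter at 37°S:
f = 2Ω sin φ = 2 × 7.29×10⁻⁵ × sin 37° = 8.77×10⁻⁵ s⁻¹
Height gradient: |∂Z/∂n| = 120 m / 808000 m = 1.49×10⁻⁴
On a pressure surface, geostrophic balance gives V_g = (g/f)|∂Z/∂n|:
V_g = 9.81 × 1.49×10⁻⁴ / 8.77×10⁻⁵ = 16.6 m/s
Converting: 16.6 m/s × 1.944 = 32 knots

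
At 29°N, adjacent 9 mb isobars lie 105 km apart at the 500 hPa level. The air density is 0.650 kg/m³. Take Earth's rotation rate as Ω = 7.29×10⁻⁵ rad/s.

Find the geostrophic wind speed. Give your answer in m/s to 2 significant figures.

190 m/s

Coriolis parameter at 29°N:
f = 2Ω sin φ = 2 × 7.29×10⁻⁵ × sin 29° = 7.07×10⁻⁵ s⁻¹
Pressure gradient: |∂P/∂n| = 900 Pa / 105000 m = 8.57×10⁻³ Pa/m
Geostrophic balance (pressure-gradient force = Coriolis force):
V_g = (1/(fρ)) |∂P/∂n| = 8.57×10⁻³ / (7.07×10⁻⁵ × 0.650) = 187 m/s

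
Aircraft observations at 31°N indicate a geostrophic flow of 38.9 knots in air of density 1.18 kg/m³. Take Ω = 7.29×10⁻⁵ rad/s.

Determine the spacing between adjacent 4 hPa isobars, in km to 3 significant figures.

226 km

Coriolis parameter at 31°N:
f = 2Ω sin φ = 2 × 7.29×10⁻⁵ × sin 31° = 7.51×10⁻⁵ s⁻¹
Wind speed in SI: 38.9 knots = 20.0 m/s
Geostrophic balance rearranged: |∂P/∂n| = f ρ V_g
|∂P/∂n| = 7.51×10⁻⁵ × 1.18 × 20.0 = 1.77×10⁻³ Pa/m
Isobar spacing: Δn = ΔP/|∂P/∂n| = 400 Pa / 1.77×10⁻³ Pa/m = 225576 m ≈ 226 km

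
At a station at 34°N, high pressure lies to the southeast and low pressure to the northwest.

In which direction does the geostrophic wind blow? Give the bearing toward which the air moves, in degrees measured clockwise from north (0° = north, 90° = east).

045°

The pressure-gradient force points toward the northwest (bearing 315°).
Geostrophic balance: in the Northern Hemisphere the Coriolis force deflects motion to the right, so the geostrophic wind blows 90° to the right of the pressure-gradient force (low pressure on the left).
Rotating 315° by 90° clockwise gives 045° — the wind blows toward the northeast.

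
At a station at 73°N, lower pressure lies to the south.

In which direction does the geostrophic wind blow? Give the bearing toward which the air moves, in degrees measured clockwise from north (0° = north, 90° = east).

270°

The pressure-gradient force points toward the south (bearing 180°).
Geostrophic balance: in the Northern Hemisphere the Coriolis force deflects motion to the right, so the geostrophic wind blows 90° to the right of the pressure-gradient force (low pressure on the left).
Rotating 180° by 90° clockwise gives 270° — the wind blows toward the west.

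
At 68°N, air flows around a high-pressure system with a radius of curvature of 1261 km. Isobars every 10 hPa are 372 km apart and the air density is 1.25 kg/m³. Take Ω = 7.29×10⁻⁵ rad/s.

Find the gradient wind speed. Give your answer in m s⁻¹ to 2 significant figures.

18 m s⁻¹

Coriolis parameter at 68°N:
f = 2Ω sin φ = 2 × 7.29×10⁻⁵ × sin 68° = 1.35×10⁻⁴ s⁻¹
Pressure gradient: |∂P/∂n| = 1000 Pa / 372000 m = 2.69×10⁻³ Pa/m
Geostrophic speed: V_g = |∂P/∂n|/(fρ) = 2.69×10⁻³/(1.35×10⁻⁴ × 1.25) = 15.9 m/s
Around a high, pressure-gradient force acts outward with centrifugal, so Coriolis balances both:
fV = (1/ρ)|∂P/∂n| + V²/R  →  V² − fR·V + fR·V_g = 0
With fR = 1.35×10⁻⁴ × 1261×10³ m = 170 m/s:
V = [fR − √((fR)² − 4 fR V_g)]/2 = [170 − √(170² − 4×170×15.9)]/2 = 17.8 m/s
Supergeostrophic (V > V_g = 15.9 m/s), as expected around a high.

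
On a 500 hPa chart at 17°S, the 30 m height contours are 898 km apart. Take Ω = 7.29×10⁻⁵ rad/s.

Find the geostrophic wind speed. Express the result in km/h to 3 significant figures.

Coriolis parameter at 17°S:
f = 2Ω sin φ = 2 × 7.29×10⁻⁵ × sin 17° = 4.26×10⁻⁵ s⁻¹
Height gradient: |∂Z/∂n| = 30 m / 898000 m = 3.34×10⁻⁵
On a pressure surface, geostrophic balance gives V_g = (g/f)|∂Z/∂n|:
V_g = 9.81 × 3.34×10⁻⁵ / 4.26×10⁻⁵ = 7.69 m/s
Converting: 7.69 m/s × 3.6 = 27.7 km/h

27.7 km/h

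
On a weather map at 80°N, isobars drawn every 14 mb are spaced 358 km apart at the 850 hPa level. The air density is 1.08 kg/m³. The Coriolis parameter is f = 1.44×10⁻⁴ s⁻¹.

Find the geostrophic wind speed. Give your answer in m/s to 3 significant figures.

Pressure gradient: |∂P/∂n| = 1400 Pa / 358000 m = 3.91×10⁻³ Pa/m
Geostrophic balance (pressure-gradient force = Coriolis force):
V_g = (1/(fρ)) |∂P/∂n| = 3.91×10⁻³ / (1.44×10⁻⁴ × 1.08) = 25.1 m/s

25.1 m/s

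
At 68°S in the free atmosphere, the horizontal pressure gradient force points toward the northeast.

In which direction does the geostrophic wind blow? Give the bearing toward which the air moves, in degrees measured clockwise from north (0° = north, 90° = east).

315°

The pressure-gradient force points toward the northeast (bearing 045°).
Geostrophic balance: in the Southern Hemisphere the Coriolis force deflects motion to the left, so the geostrophic wind blows 90° to the left of the pressure-gradient force (low pressure on the right).
Rotating 045° by 90° counterclockwise gives 315° — the wind blows toward the northwest.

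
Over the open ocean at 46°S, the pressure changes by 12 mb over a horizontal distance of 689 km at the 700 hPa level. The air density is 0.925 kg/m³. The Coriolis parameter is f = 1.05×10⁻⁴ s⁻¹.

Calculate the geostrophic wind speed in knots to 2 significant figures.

Pressure gradient: |∂P/∂n| = 1200 Pa / 689000 m = 1.74×10⁻³ Pa/m
Geostrophic balance (pressure-gradient force = Coriolis force):
V_g = (1/(fρ)) |∂P/∂n| = 1.74×10⁻³ / (1.05×10⁻⁴ × 0.925) = 17.9 m/s
Converting: 17.9 m/s × 1.944 = 35 knots

35 knots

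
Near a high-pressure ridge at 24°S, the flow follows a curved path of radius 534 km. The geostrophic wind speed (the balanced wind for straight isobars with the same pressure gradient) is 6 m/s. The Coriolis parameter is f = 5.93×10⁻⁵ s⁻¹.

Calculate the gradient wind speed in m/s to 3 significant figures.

8.04 m/s

Around a high, pressure-gradient force acts outward with centrifugal, so Coriolis balances both:
fV = (1/ρ)|∂P/∂n| + V²/R  →  V² − fR·V + fR·V_g = 0
With fR = 5.93×10⁻⁵ × 534×10³ m = 31.7 m/s:
V = [fR − √((fR)² − 4 fR V_g)]/2 = [31.7 − √(31.7² − 4×31.7×6)]/2 = 8.04 m/s
Supergeostrophic (V > V_g = 6 m/s), as expected around a high.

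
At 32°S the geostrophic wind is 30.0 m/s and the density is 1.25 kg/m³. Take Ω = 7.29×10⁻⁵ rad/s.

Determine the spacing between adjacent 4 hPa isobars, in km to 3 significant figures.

Coriolis parameter at 32°S:
f = 2Ω sin φ = 2 × 7.29×10⁻⁵ × sin 32° = 7.73×10⁻⁵ s⁻¹
Geostrophic balance rearranged: |∂P/∂n| = f ρ V_g
|∂P/∂n| = 7.73×10⁻⁵ × 1.25 × 30.0 = 2.90×10⁻³ Pa/m
Isobar spacing: Δn = ΔP/|∂P/∂n| = 400 Pa / 2.90×10⁻³ Pa/m = 138058 m ≈ 138 km

138 km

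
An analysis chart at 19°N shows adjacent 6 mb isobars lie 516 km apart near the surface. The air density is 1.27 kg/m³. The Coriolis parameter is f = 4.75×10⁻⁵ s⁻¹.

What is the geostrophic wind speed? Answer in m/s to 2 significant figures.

19 m/s

Pressure gradient: |∂P/∂n| = 600 Pa / 516000 m = 1.16×10⁻³ Pa/m
Geostrophic balance (pressure-gradient force = Coriolis force):
V_g = (1/(fρ)) |∂P/∂n| = 1.16×10⁻³ / (4.75×10⁻⁵ × 1.27) = 19.3 m/s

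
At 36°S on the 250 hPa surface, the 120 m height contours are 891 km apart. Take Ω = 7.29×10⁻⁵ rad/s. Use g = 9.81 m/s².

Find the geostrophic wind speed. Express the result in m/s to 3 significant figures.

Coriolis parameter at 36°S:
f = 2Ω sin φ = 2 × 7.29×10⁻⁵ × sin 36° = 8.57×10⁻⁵ s⁻¹
Height gradient: |∂Z/∂n| = 120 m / 891000 m = 1.35×10⁻⁴
On a pressure surface, geostrophic balance gives V_g = (g/f)|∂Z/∂n|:
V_g = 9.81 × 1.35×10⁻⁴ / 8.57×10⁻⁵ = 15.4 m/s

15.4 m/s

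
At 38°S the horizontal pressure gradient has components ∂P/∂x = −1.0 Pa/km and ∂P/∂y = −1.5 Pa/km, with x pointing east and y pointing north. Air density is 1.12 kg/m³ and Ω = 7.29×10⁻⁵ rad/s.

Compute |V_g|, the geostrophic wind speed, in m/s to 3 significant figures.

Coriolis parameter at 38°S:
f = 2Ω sin φ = 2 × 7.29×10⁻⁵ × sin 38° = 8.98×10⁻⁵ s⁻¹
In the Southern Hemisphere f is negative: f = −8.98×10⁻⁵ s⁻¹.
Component geostrophic relations (x east, y north):
u_g = −(1/(fρ)) ∂P/∂y,  v_g = (1/(fρ)) ∂P/∂x
u_g = −(−1.5×10⁻³)/(−8.98×10⁻⁵ × 1.12) = −14.9 m/s;  v_g = (−1.0×10⁻³)/(−8.98×10⁻⁵ × 1.12) = 9.95 m/s
|V_g| = √(u_g² + v_g²) = 17.9 m/s

17.9 m/s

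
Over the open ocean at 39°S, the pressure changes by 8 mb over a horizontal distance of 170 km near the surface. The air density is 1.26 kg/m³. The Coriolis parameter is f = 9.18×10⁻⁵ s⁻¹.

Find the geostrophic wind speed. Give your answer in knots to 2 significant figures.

79 knots

Pressure gradient: |∂P/∂n| = 800 Pa / 170000 m = 4.71×10⁻³ Pa/m
Geostrophic balance (pressure-gradient force = Coriolis force):
V_g = (1/(fρ)) |∂P/∂n| = 4.71×10⁻³ / (9.18×10⁻⁵ × 1.26) = 40.7 m/s
Converting: 40.7 m/s × 1.944 = 79 knots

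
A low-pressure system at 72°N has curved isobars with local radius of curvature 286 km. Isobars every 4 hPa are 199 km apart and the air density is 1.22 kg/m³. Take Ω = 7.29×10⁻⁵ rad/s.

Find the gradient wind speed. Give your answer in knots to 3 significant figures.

Coriolis parameter at 72°N:
f = 2Ω sin φ = 2 × 7.29×10⁻⁵ × sin 72° = 1.39×10⁻⁴ s⁻¹
Pressure gradient: |∂P/∂n| = 400 Pa / 199000 m = 2.01×10⁻³ Pa/m
Geostrophic speed: V_g = |∂P/∂n|/(fρ) = 2.01×10⁻³/(1.39×10⁻⁴ × 1.22) = 11.9 m/s
Around a low, centrifugal force acts outward with Coriolis, so pressure-gradient force balances both:
(1/ρ)|∂P/∂n| = fV + V²/R  →  V² + fR·V − fR·V_g = 0
With fR = 1.39×10⁻⁴ × 286×10³ m = 39.7 m/s:
V = [−fR + √((fR)² + 4 fR V_g)]/2 = [−39.7 + √(39.7² + 4×39.7×11.9)]/2 = 9.57 m/s
Subgeostrophic (V < V_g = 11.9 m/s), as expected around a low.
Converting: 9.57 m/s × 1.944 = 18.6 knots

18.6 knots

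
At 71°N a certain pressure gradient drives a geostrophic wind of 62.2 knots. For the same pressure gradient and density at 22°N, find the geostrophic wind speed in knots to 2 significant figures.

With the same pressure gradient and density, V_g ∝ 1/f ∝ 1/sin φ.
V₂ = V₁ · sin φ₁ / sin φ₂ = 62.2 × sin 71° / sin 22°
V₂ = 62.2 × 0.9455/0.3746 = 160 knots

160 knots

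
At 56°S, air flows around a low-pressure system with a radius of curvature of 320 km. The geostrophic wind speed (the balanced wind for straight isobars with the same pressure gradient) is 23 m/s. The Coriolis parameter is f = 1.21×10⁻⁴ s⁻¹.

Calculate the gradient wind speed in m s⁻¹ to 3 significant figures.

Around a low, centrifugal force acts outward with Coriolis, so pressure-gradient force balances both:
(1/ρ)|∂P/∂n| = fV + V²/R  →  V² + fR·V − fR·V_g = 0
With fR = 1.21×10⁻⁴ × 320×10³ m = 38.7 m/s:
V = [−fR + √((fR)² + 4 fR V_g)]/2 = [−38.7 + √(38.7² + 4×38.7×23)]/2 = 16.2 m/s
Subgeostrophic (V < V_g = 23 m/s), as expected around a low.

16.2 m s⁻¹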